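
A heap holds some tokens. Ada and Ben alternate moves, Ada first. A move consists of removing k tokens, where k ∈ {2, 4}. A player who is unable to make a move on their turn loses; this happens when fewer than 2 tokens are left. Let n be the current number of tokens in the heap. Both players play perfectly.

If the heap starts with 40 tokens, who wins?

Compute win/loss labels from the base case upward. A position with no move is L. Any other position is W if it can reach an L in one move, else L.
n=0: no move → L
n=1: no move → L
n=2: reaches L-position 0 → W
n=3: reaches L-position 1 → W
n=4: reaches L-position 0 → W
n=5: reaches L-position 1 → W
n=6: only reaches 4(W), 2(W), all W → L
n=7: only reaches 5(W), 3(W), all W → L
n=8: reaches L-position 6 → W
n=9: reaches L-position 7 → W
n=10: reaches L-position 6 → W
n=11: reaches L-position 7 → W
n=12: only reaches 10(W), 8(W), all W → L
n=13: only reaches 11(W), 9(W), all W → L
n=14: reaches L-position 12 → W
n=15: reaches L-position 13 → W
n=16: reaches L-position 12 → W
n=17: reaches L-position 13 → W
n=18: only reaches 16(W), 14(W), all W → L
n=19: only reaches 17(W), 15(W), all W → L
n=20: reaches L-position 18 → W
n=21: reaches L-position 19 → W
n=22: reaches L-position 18 → W
n=23: reaches L-position 19 → W
n=24: only reaches 22(W), 20(W), all W → L
n=25: only reaches 23(W), 21(W), all W → L
n=26: reaches L-position 24 → W
n=27: reaches L-position 25 → W
n=28: reaches L-position 24 → W
n=29: reaches L-position 25 → W
n=30: only reaches 28(W), 26(W), all W → L
n=31: only reaches 29(W), 27(W), all W → L
n=32: reaches L-position 30 → W
n=33: reaches L-position 31 → W
n=34: reaches L-position 30 → W
n=35: reaches L-position 31 → W
n=36: only reaches 34(W), 32(W), all W → L
n=37: only reaches 35(W), 33(W), all W → L
n=38: reaches L-position 36 → W
n=39: reaches L-position 37 → W
n=40: reaches L-position 36 → W
From 40 Ada can remove 4, leaving 36, reaching an L position.

Ada wins.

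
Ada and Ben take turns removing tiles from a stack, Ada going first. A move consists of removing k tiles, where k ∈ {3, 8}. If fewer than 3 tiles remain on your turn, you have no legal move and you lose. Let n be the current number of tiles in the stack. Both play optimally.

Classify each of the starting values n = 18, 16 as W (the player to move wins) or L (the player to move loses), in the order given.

18: L, 16: W

Use the standard recursion: the mover loses at a terminal position; elsewhere, the mover wins exactly when some move hands the opponent an L position.
n=0: no move → L
n=1: no move → L
n=2: no move → L
n=3: →0(L), so W
n=4: →1(L), so W
n=5: →2(L), so W
n=6: →3(W) only, which is W, so L
n=7: →4(W) only, which is W, so L
n=8: →0(L), so W
n=9: →6(L), so W
n=10: →7(L), so W
n=11: →8(W), 3(W) — all W, so L
n=12: →9(W), 4(W) — all W, so L
n=13: →10(W), 5(W) — all W, so L
n=14: →11(L), so W
n=15: →12(L), so W
n=16: →13(L), so W
n=17: →14(W), 9(W) — all W, so L
n=18: →15(W), 10(W) — all W, so L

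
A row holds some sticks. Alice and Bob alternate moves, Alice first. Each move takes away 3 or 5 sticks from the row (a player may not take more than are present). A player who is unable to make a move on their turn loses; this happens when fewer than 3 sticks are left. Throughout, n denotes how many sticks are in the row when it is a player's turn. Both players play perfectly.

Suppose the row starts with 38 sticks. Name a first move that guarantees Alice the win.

Remove 5, leaving 33.

Classify positions by backward induction: terminal positions (no move available) are L. From any other position, the mover wins iff some move reaches an L.
n=0: no move → L
n=1: no move → L
n=2: no move → L
n=3: reaches L-position 0 → W
n=4: reaches L-position 1 → W
n=5: reaches L-position 2 → W
n=6: reaches L-position 1 → W
n=7: reaches L-position 2 → W
n=8: only reaches 5(W), 3(W), all W → L
n=9: only reaches 6(W), 4(W), all W → L
n=10: only reaches 7(W), 5(W), all W → L
n=11: reaches L-position 8 → W
n=12: reaches L-position 9 → W
n=13: reaches L-position 10 → W
n=14: reaches L-position 9 → W
n=15: reaches L-position 10 → W
n=16: only reaches 13(W), 11(W), all W → L
n=17: only reaches 14(W), 12(W), all W → L
n=18: only reaches 15(W), 13(W), all W → L
n=19: reaches L-position 16 → W
n=20: reaches L-position 17 → W
n=21: reaches L-position 18 → W
n=22: reaches L-position 17 → W
n=23: reaches L-position 18 → W
n=24: only reaches 21(W), 19(W), all W → L
n=25: only reaches 22(W), 20(W), all W → L
n=26: only reaches 23(W), 21(W), all W → L
n=27: reaches L-position 24 → W
n=28: reaches L-position 25 → W
n=29: reaches L-position 26 → W
n=30: reaches L-position 25 → W
n=31: reaches L-position 26 → W
n=32: only reaches 29(W), 27(W), all W → L
n=33: only reaches 30(W), 28(W), all W → L
n=34: only reaches 31(W), 29(W), all W → L
n=35: reaches L-position 32 → W
n=36: reaches L-position 33 → W
n=37: reaches L-position 34 → W
n=38: reaches L-position 33 → W
From 38, the L positions reachable in one move are: 33.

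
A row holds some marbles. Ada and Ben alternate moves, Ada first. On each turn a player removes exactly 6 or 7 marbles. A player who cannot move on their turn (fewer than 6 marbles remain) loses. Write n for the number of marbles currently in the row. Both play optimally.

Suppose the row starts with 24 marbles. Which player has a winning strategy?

Ada wins.

Label each position W (a win for the player to move) or L (a loss). A position with no legal move is L; any other position is W exactly when some move reaches an L, and L when every move reaches a W.
n=0: no move → L
n=1: no move → L
n=2: no move → L
n=3: no move → L
n=4: no move → L
n=5: no move → L
n=6: can move to 0, which is L ⇒ W
n=7: can move to 1, which is L ⇒ W
n=8: can move to 2, which is L ⇒ W
n=9: can move to 3, which is L ⇒ W
n=10: can move to 4, which is L ⇒ W
n=11: can move to 5, which is L ⇒ W
n=12: can move to 5, which is L ⇒ W
n=13: moves to 7(W), 6(W); every one is W ⇒ L
n=14: moves to 8(W), 7(W); every one is W ⇒ L
n=15: moves to 9(W), 8(W); every one is W ⇒ L
n=16: moves to 10(W), 9(W); every one is W ⇒ L
n=17: moves to 11(W), 10(W); every one is W ⇒ L
n=18: moves to 12(W), 11(W); every one is W ⇒ L
n=19: can move to 13, which is L ⇒ W
n=20: can move to 14, which is L ⇒ W
n=21: can move to 15, which is L ⇒ W
n=22: can move to 16, which is L ⇒ W
n=23: can move to 17, which is L ⇒ W
n=24: can move to 18, which is L ⇒ W
From 24 Ada can remove 6, leaving 18, reaching an L position.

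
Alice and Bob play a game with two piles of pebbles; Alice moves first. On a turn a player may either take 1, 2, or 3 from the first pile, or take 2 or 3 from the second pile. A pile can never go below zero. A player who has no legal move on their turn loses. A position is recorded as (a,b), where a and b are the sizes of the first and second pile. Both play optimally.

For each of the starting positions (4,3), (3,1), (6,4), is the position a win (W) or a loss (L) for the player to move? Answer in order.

Work bottom-up. With no move the player to move loses. Otherwise the position is W if at least one move leads to an L position for the opponent, and L if every move leads to a W.
No move ever increases a pile, so every position that can arise here has a ≤ 6 and b ≤ 4; it is enough to label the cells with 0 ≤ a ≤ 6 and 0 ≤ b ≤ 4.
Every move lowers a or b (never raises either), so fill the grid row by row in increasing a, and left to right within a row: each cell's successors are then already labelled.
      b=0  b=1  b=2  b=3  b=4
a=0:    L    L    W    W    W
a=1:    W    W    L    L    W
a=2:    W    W    W    W    L
a=3:    W    W    W    W    W
a=4:    L    L    W    W    W
a=5:    W    W    L    L    W
a=6:    W    W    W    W    L
Cells with no legal move (terminal, hence L): (0,0), (0,1).
The remaining L cells, each justified by listing all of its moves:
(1,2): →(0,2)(W), (1,0)(W) — all W, so L
(1,3): →(0,3)(W), (1,1)(W), (1,0)(W) — all W, so L
(2,4): →(1,4)(W), (0,4)(W), (2,2)(W), (2,1)(W) — all W, so L
(4,0): →(3,0)(W), (2,0)(W), (1,0)(W) — all W, so L
(4,1): →(3,1)(W), (2,1)(W), (1,1)(W) — all W, so L
(5,2): →(4,2)(W), (3,2)(W), (2,2)(W), (5,0)(W) — all W, so L
(5,3): →(4,3)(W), (3,3)(W), (2,3)(W), (5,1)(W), (5,0)(W) — all W, so L
(6,4): →(5,4)(W), (4,4)(W), (3,4)(W), (6,2)(W), (6,1)(W) — all W, so L
Every other cell has at least one move into one of the L cells above, so it is W.
(4,3): the move to (1,3) reaches an L cell, so W
(3,1): the move to (0,1) reaches an L cell, so W
(6,4): one of the L cells justified above, so L

(4,3): W, (3,1): W, (6,4): L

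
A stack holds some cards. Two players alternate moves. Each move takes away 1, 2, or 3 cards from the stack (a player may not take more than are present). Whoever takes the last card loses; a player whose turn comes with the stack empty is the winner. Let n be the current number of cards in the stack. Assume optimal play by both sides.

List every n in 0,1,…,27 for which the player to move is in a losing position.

Use the standard recursion: the mover wins at a terminal position; elsewhere, the mover wins exactly when some move hands the opponent an L position.
n=0: no move; the opponent has just taken the last card and therefore loses → W
n=1: only reaches 0(W), which is W → L
n=2: reaches L-position 1 → W
n=3: reaches L-position 1 → W
n=4: reaches L-position 1 → W
n=5: only reaches 4(W), 3(W), 2(W), all W → L
n=6: reaches L-position 5 → W
n=7: reaches L-position 5 → W
n=8: reaches L-position 5 → W
n=9: only reaches 8(W), 7(W), 6(W), all W → L
n=10: reaches L-position 9 → W
n=11: reaches L-position 9 → W
n=12: reaches L-position 9 → W
n=13: only reaches 12(W), 11(W), 10(W), all W → L
n=14: reaches L-position 13 → W
n=15: reaches L-position 13 → W
n=16: reaches L-position 13 → W
n=17: only reaches 16(W), 15(W), 14(W), all W → L
n=18: reaches L-position 17 → W
n=19: reaches L-position 17 → W
n=20: reaches L-position 17 → W
n=21: only reaches 20(W), 19(W), 18(W), all W → L
n=22: reaches L-position 21 → W
n=23: reaches L-position 21 → W
n=24: reaches L-position 21 → W
n=25: only reaches 24(W), 23(W), 22(W), all W → L
n=26: reaches L-position 25 → W
n=27: reaches L-position 25 → W
Reading off the rows marked L gives the requested list; there are 7 such values of n.

1, 5, 9, 13, 17, 21, 25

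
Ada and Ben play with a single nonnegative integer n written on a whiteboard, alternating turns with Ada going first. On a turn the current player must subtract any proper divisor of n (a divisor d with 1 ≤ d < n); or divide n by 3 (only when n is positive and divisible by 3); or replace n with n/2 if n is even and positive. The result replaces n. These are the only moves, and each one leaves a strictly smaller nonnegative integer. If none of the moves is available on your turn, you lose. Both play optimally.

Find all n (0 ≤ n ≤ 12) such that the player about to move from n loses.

Build the W/L table. Terminal = L. A non-terminal position is W if it has a move to some L; otherwise it is L.
n=0: no move → L
n=1: no move → L
n=2: →1(L), so W
n=3: →1(L), so W
n=4: →2(W), 3(W) — all W, so L
n=5: →4(L), so W
n=6: →4(L), so W
n=7: →6(W) only, which is W, so L
n=8: →4(L), so W
n=9: →3(W), 6(W), 8(W) — all W, so L
n=10: →9(L), so W
n=11: →10(W) only, which is W, so L
n=12: →4(L), so W
Reading off the rows marked L gives the requested list; there are 6 such values of n.

0, 1, 4, 7, 9, 11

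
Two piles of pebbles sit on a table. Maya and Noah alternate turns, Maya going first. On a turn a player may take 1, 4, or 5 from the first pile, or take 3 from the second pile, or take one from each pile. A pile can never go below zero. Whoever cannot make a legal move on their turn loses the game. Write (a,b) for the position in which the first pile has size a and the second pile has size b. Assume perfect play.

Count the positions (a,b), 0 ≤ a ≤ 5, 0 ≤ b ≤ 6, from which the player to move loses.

Compute win/loss labels from the base case upward. A position with no move is L. Any other position is W if it can reach an L in one move, else L.
Every move lowers a or b (never raises either), so fill the grid row by row in increasing a, and left to right within a row: each cell's successors are then already labelled.
      b=0  b=1  b=2  b=3  b=4  b=5  b=6
a=0:    L    L    L    W    W    W    L
a=1:    W    W    W    W    L    L    W
a=2:    L    L    L    W    W    W    W
a=3:    W    W    W    W    L    L    L
a=4:    W    W    W    L    W    W    W
a=5:    W    W    W    W    W    W    W
Cells with no legal move (terminal, hence L): (0,0), (0,1), (0,2).
The remaining L cells, each justified by listing all of its moves:
(0,6): →(0,3)(W) only, which is W, so L
(1,4): →(0,4)(W), (1,1)(W), (0,3)(W) — all W, so L
(1,5): →(0,5)(W), (1,2)(W), (0,4)(W) — all W, so L
(2,0): →(1,0)(W) only, which is W, so L
(2,1): →(1,1)(W), (1,0)(W) — all W, so L
(2,2): →(1,2)(W), (1,1)(W) — all W, so L
(3,4): →(2,4)(W), (3,1)(W), (2,3)(W) — all W, so L
(3,5): →(2,5)(W), (3,2)(W), (2,4)(W) — all W, so L
(3,6): →(2,6)(W), (3,3)(W), (2,5)(W) — all W, so L
(4,3): →(3,3)(W), (0,3)(W), (4,0)(W), (3,2)(W) — all W, so L
Every other cell has at least one move into one of the L cells above, so it is W.
L cells per row: a=0: 4, a=1: 2, a=2: 3, a=3: 3, a=4: 1, a=5: 0; total 13.

13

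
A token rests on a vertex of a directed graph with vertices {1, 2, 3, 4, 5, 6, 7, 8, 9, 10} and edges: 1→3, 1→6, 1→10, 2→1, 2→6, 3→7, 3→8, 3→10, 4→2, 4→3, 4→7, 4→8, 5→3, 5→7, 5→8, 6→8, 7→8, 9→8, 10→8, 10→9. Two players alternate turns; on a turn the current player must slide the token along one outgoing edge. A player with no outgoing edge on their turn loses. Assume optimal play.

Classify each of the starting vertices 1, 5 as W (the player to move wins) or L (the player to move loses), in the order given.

Work bottom-up. With no move the player to move loses. Otherwise the position is W if at least one move leads to an L position for the opponent, and L if every move leads to a W.
Every edge goes from a vertex to one that appears earlier in the order 8, 9, 10, 7, 3, 5, 6, 1, 2, 4, so processing vertices in that order labels each vertex after all of its successors.
8: no outgoing edge → L
9: →8(L), so W
10: →8(L), so W
7: →8(L), so W
3: →8(L), so W
5: →8(L), so W
6: →8(L), so W
1: →6(W), 3(W), 10(W) — all W, so L
2: →1(L), so W
4: →8(L), so W

1: L, 5: W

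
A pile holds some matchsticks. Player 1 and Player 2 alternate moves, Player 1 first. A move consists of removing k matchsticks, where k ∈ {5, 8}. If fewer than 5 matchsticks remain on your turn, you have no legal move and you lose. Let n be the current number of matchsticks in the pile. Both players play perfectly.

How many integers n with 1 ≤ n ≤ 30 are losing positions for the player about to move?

14

Use the standard recursion: the mover loses at a terminal position; elsewhere, the mover wins exactly when some move hands the opponent an L position.
n=0: no move → L
n=1: no move → L
n=2: no move → L
n=3: no move → L
n=4: no move → L
n=5: →0(L), so W
n=6: →1(L), so W
n=7: →2(L), so W
n=8: →3(L), so W
n=9: →4(L), so W
n=10: →2(L), so W
n=11: →3(L), so W
n=12: →4(L), so W
n=13: →8(W), 5(W) — all W, so L
n=14: →9(W), 6(W) — all W, so L
n=15: →10(W), 7(W) — all W, so L
n=16: →11(W), 8(W) — all W, so L
n=17: →12(W), 9(W) — all W, so L
n=18: →13(L), so W
n=19: →14(L), so W
n=20: →15(L), so W
n=21: →16(L), so W
n=22: →17(L), so W
n=23: →15(L), so W
n=24: →16(L), so W
n=25: →17(L), so W
n=26: →21(W), 18(W) — all W, so L
n=27: →22(W), 19(W) — all W, so L
n=28: →23(W), 20(W) — all W, so L
n=29: →24(W), 21(W) — all W, so L
n=30: →25(W), 22(W) — all W, so L
L entries with 1 ≤ n ≤ 30 (n=0 is outside the asked range and is not counted): n = 1, 2, 3, 4, 13, 14, 15, 16, 17, 26, 27, 28, 29, 30; that makes 14.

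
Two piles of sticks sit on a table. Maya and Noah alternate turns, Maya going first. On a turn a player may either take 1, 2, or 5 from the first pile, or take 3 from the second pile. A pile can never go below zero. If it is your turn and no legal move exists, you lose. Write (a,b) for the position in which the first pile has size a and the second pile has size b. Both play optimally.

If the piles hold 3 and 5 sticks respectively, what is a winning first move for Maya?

Move to (1,5).

Build the W/L table. Terminal = L. A non-terminal position is W if it has a move to some L; otherwise it is L.
No move ever increases a pile, so every position that can arise here has a ≤ 3 and b ≤ 5; it is enough to label the cells with 0 ≤ a ≤ 3 and 0 ≤ b ≤ 5.
Every move lowers a or b (never raises either), so fill the grid row by row in increasing a, and left to right within a row: each cell's successors are then already labelled.
      b=0  b=1  b=2  b=3  b=4  b=5
a=0:    L    L    L    W    W    W
a=1:    W    W    W    L    L    L
a=2:    W    W    W    W    W    W
a=3:    L    L    L    W    W    W
Cells with no legal move (terminal, hence L): (0,0), (0,1), (0,2).
The remaining L cells, each justified by listing all of its moves:
(1,3): only reaches (0,3)(W), (1,0)(W), all W → L
(1,4): only reaches (0,4)(W), (1,1)(W), all W → L
(1,5): only reaches (0,5)(W), (1,2)(W), all W → L
(3,0): only reaches (2,0)(W), (1,0)(W), all W → L
(3,1): only reaches (2,1)(W), (1,1)(W), all W → L
(3,2): only reaches (2,2)(W), (1,2)(W), all W → L
Every other cell has at least one move into one of the L cells above, so it is W.
From (3,5), the L positions reachable in one move are: (1,5), (3,2). Any move reaching one of these is winning.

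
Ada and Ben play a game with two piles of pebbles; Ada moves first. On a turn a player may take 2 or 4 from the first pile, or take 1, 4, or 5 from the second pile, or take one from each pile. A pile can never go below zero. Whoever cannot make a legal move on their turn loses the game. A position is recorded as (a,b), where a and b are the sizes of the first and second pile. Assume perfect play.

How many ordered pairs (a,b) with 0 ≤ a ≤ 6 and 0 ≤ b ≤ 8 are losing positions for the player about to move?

Classify positions by backward induction: terminal positions (no move available) are L. From any other position, the mover wins iff some move reaches an L.
Every move lowers a or b (never raises either), so fill the grid row by row in increasing a, and left to right within a row: each cell's successors are then already labelled.
      b=0  b=1  b=2  b=3  b=4  b=5  b=6  b=7  b=8
a=0:    L    W    L    W    W    W    W    W    L
a=1:    L    W    L    W    W    W    W    W    L
a=2:    W    W    W    W    L    W    L    W    W
a=3:    W    L    W    L    W    W    W    W    W
a=4:    W    L    W    L    W    W    W    W    W
a=5:    W    W    W    W    W    L    W    L    W
a=6:    L    W    L    W    W    W    W    W    W
Cells with no legal move (terminal, hence L): (0,0), (1,0).
The remaining L cells, each justified by listing all of its moves:
(0,2): only reaches (0,1)(W), which is W → L
(0,8): only reaches (0,7)(W), (0,4)(W), (0,3)(W), all W → L
(1,2): only reaches (1,1)(W), (0,1)(W), all W → L
(1,8): only reaches (1,7)(W), (1,4)(W), (1,3)(W), (0,7)(W), all W → L
(2,4): only reaches (0,4)(W), (2,3)(W), (2,0)(W), (1,3)(W), all W → L
(2,6): only reaches (0,6)(W), (2,5)(W), (2,2)(W), (2,1)(W), (1,5)(W), all W → L
(3,1): only reaches (1,1)(W), (3,0)(W), (2,0)(W), all W → L
(3,3): only reaches (1,3)(W), (3,2)(W), (2,2)(W), all W → L
(4,1): only reaches (2,1)(W), (0,1)(W), (4,0)(W), (3,0)(W), all W → L
(4,3): only reaches (2,3)(W), (0,3)(W), (4,2)(W), (3,2)(W), all W → L
(5,5): only reaches (3,5)(W), (1,5)(W), (5,4)(W), (5,1)(W), (5,0)(W), (4,4)(W), all W → L
(5,7): only reaches (3,7)(W), (1,7)(W), (5,6)(W), (5,3)(W), (5,2)(W), (4,6)(W), all W → L
(6,0): only reaches (4,0)(W), (2,0)(W), all W → L
(6,2): only reaches (4,2)(W), (2,2)(W), (6,1)(W), (5,1)(W), all W → L
Every other cell has at least one move into one of the L cells above, so it is W.
L cells per row: a=0: 3, a=1: 3, a=2: 2, a=3: 2, a=4: 2, a=5: 2, a=6: 2; total 16.

16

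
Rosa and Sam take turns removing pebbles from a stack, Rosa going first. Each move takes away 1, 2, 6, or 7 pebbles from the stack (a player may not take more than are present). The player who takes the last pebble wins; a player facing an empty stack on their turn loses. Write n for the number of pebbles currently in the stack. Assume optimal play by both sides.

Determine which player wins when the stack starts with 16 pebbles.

Sam wins.

Work bottom-up. With no move the player to move loses. Otherwise the position is W if at least one move leads to an L position for the opponent, and L if every move leads to a W.
n=0: no move → L
n=1: W (go to 0, an L position)
n=2: W (go to 0, an L position)
n=3: L (options 2(W), 1(W) are all W)
n=4: W (go to 3, an L position)
n=5: W (go to 3, an L position)
n=6: W (go to 0, an L position)
n=7: W (go to 0, an L position)
n=8: L (options 7(W), 6(W), 2(W), 1(W) are all W)
n=9: W (go to 8, an L position)
n=10: W (go to 8, an L position)
n=11: L (options 10(W), 9(W), 5(W), 4(W) are all W)
n=12: W (go to 11, an L position)
n=13: W (go to 11, an L position)
n=14: W (go to 8, an L position)
n=15: W (go to 8, an L position)
n=16: L (options 15(W), 14(W), 10(W), 9(W) are all W)
Every move from 16 reaches a W position, so the mover loses.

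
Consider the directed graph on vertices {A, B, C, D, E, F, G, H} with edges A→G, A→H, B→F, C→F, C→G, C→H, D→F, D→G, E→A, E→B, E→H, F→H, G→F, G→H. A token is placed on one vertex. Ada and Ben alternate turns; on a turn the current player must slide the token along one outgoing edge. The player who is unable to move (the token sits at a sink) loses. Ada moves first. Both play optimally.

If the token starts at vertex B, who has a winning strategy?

Ben wins.

Label each position W (a win for the player to move) or L (a loss). A position with no legal move is L; any other position is W exactly when some move reaches an L, and L when every move reaches a W.
Every edge goes from a vertex to one that appears earlier in the order H, F, G, C, A, B, E, D, so processing vertices in that order labels each vertex after all of its successors.
H: no outgoing edge → L
F: can move to H, which is L ⇒ W
G: can move to H, which is L ⇒ W
C: can move to H, which is L ⇒ W
A: can move to H, which is L ⇒ W
B: the only move is to F(W), a W ⇒ L
E: can move to B, which is L ⇒ W
D: moves to G(W), F(W); every one is W ⇒ L
Every move from B reaches a W position, so the mover loses.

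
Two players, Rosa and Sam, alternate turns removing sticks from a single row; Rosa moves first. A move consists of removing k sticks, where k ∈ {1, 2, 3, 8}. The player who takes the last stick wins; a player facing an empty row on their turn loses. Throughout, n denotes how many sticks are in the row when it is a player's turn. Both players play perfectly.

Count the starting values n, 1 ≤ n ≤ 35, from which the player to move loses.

7

Work bottom-up. With no move the player to move loses. Otherwise the position is W if at least one move leads to an L position for the opponent, and L if every move leads to a W.
n=0: no move → L
n=1: →0(L), so W
n=2: →0(L), so W
n=3: →0(L), so W
n=4: →3(W), 2(W), 1(W) — all W, so L
n=5: →4(L), so W
n=6: →4(L), so W
n=7: →4(L), so W
n=8: →0(L), so W
n=9: →8(W), 7(W), 6(W), 1(W) — all W, so L
n=10: →9(L), so W
n=11: →9(L), so W
n=12: →9(L), so W
n=13: →12(W), 11(W), 10(W), 5(W) — all W, so L
n=14: →13(L), so W
n=15: →13(L), so W
n=16: →13(L), so W
n=17: →9(L), so W
n=18: →17(W), 16(W), 15(W), 10(W) — all W, so L
n=19: →18(L), so W
n=20: →18(L), so W
n=21: →18(L), so W
n=22: →21(W), 20(W), 19(W), 14(W) — all W, so L
n=23: →22(L), so W
n=24: →22(L), so W
n=25: →22(L), so W
n=26: →18(L), so W
n=27: →26(W), 25(W), 24(W), 19(W) — all W, so L
n=28: →27(L), so W
n=29: →27(L), so W
n=30: →27(L), so W
n=31: →30(W), 29(W), 28(W), 23(W) — all W, so L
n=32: →31(L), so W
n=33: →31(L), so W
n=34: →31(L), so W
n=35: →27(L), so W
L entries with 1 ≤ n ≤ 35 (n=0 is outside the asked range and is not counted): n = 4, 9, 13, 18, 22, 27, 31; that makes 7.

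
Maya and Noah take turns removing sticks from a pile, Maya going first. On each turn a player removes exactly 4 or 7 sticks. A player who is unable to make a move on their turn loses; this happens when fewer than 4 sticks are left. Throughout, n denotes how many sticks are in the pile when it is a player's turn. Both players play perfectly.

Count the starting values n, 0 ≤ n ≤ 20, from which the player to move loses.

8

Classify positions by backward induction: terminal positions (no move available) are L. From any other position, the mover wins iff some move reaches an L.
n=0: no move → L
n=1: no move → L
n=2: no move → L
n=3: no move → L
n=4: can move to 0, which is L ⇒ W
n=5: can move to 1, which is L ⇒ W
n=6: can move to 2, which is L ⇒ W
n=7: can move to 3, which is L ⇒ W
n=8: can move to 1, which is L ⇒ W
n=9: can move to 2, which is L ⇒ W
n=10: can move to 3, which is L ⇒ W
n=11: moves to 7(W), 4(W); every one is W ⇒ L
n=12: moves to 8(W), 5(W); every one is W ⇒ L
n=13: moves to 9(W), 6(W); every one is W ⇒ L
n=14: moves to 10(W), 7(W); every one is W ⇒ L
n=15: can move to 11, which is L ⇒ W
n=16: can move to 12, which is L ⇒ W
n=17: can move to 13, which is L ⇒ W
n=18: can move to 14, which is L ⇒ W
n=19: can move to 12, which is L ⇒ W
n=20: can move to 13, which is L ⇒ W
L entries with 0 ≤ n ≤ 20: n = 0, 1, 2, 3, 11, 12, 13, 14; that makes 8.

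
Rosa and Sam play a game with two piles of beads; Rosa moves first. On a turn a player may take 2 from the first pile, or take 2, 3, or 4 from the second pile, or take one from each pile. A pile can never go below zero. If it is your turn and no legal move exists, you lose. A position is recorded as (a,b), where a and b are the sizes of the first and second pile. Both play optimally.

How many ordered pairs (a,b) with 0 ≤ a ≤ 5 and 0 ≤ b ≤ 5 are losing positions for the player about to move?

12

Use the standard recursion: the mover loses at a terminal position; elsewhere, the mover wins exactly when some move hands the opponent an L position.
Every move lowers a or b (never raises either), so fill the grid row by row in increasing a, and left to right within a row: each cell's successors are then already labelled.
      b=0  b=1  b=2  b=3  b=4  b=5
a=0:    L    L    W    W    W    W
a=1:    L    W    W    W    W    L
a=2:    W    W    L    L    W    W
a=3:    W    L    L    W    W    W
a=4:    L    L    W    W    W    W
a=5:    L    W    W    W    W    L
Cells with no legal move (terminal, hence L): (0,0), (0,1), (1,0).
The remaining L cells, each justified by listing all of its moves:
(1,5): only reaches (1,3)(W), (1,2)(W), (1,1)(W), (0,4)(W), all W → L
(2,2): only reaches (0,2)(W), (2,0)(W), (1,1)(W), all W → L
(2,3): only reaches (0,3)(W), (2,1)(W), (2,0)(W), (1,2)(W), all W → L
(3,1): only reaches (1,1)(W), (2,0)(W), all W → L
(3,2): only reaches (1,2)(W), (3,0)(W), (2,1)(W), all W → L
(4,0): only reaches (2,0)(W), which is W → L
(4,1): only reaches (2,1)(W), (3,0)(W), all W → L
(5,0): only reaches (3,0)(W), which is W → L
(5,5): only reaches (3,5)(W), (5,3)(W), (5,2)(W), (5,1)(W), (4,4)(W), all W → L
Every other cell has at least one move into one of the L cells above, so it is W.
L cells per row: a=0: 2, a=1: 2, a=2: 2, a=3: 2, a=4: 2, a=5: 2; total 12.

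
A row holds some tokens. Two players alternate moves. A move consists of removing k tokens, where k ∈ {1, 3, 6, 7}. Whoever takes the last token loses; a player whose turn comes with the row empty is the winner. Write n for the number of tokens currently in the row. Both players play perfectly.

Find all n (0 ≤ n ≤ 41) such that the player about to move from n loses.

1, 3, 5, 13, 15, 17, 25, 27, 29, 37, 39, 41

Work bottom-up. With no move the player to move wins. Otherwise the position is W if at least one move leads to an L position for the opponent, and L if every move leads to a W.
n=0: no move; the opponent has just taken the last token and therefore loses → W
n=1: →0(W) only, which is W, so L
n=2: →1(L), so W
n=3: →2(W), 0(W) — all W, so L
n=4: →3(L), so W
n=5: →4(W), 2(W) — all W, so L
n=6: →5(L), so W
n=7: →1(L), so W
n=8: →5(L), so W
n=9: →3(L), so W
n=10: →3(L), so W
n=11: →5(L), so W
n=12: →5(L), so W
n=13: →12(W), 10(W), 7(W), 6(W) — all W, so L
n=14: →13(L), so W
n=15: →14(W), 12(W), 9(W), 8(W) — all W, so L
n=16: →15(L), so W
n=17: →16(W), 14(W), 11(W), 10(W) — all W, so L
n=18: →17(L), so W
n=19: →13(L), so W
n=20: →17(L), so W
n=21: →15(L), so W
n=22: →15(L), so W
n=23: →17(L), so W
n=24: →17(L), so W
n=25: →24(W), 22(W), 19(W), 18(W) — all W, so L
n=26: →25(L), so W
n=27: →26(W), 24(W), 21(W), 20(W) — all W, so L
n=28: →27(L), so W
n=29: →28(W), 26(W), 23(W), 22(W) — all W, so L
n=30: →29(L), so W
n=31: →25(L), so W
n=32: →29(L), so W
n=33: →27(L), so W
n=34: →27(L), so W
n=35: →29(L), so W
n=36: →29(L), so W
n=37: →36(W), 34(W), 31(W), 30(W) — all W, so L
n=38: →37(L), so W
n=39: →38(W), 36(W), 33(W), 32(W) — all W, so L
n=40: →39(L), so W
n=41: →40(W), 38(W), 35(W), 34(W) — all W, so L
The losing starting values of n are exactly the entries labelled L in this table (12 of them).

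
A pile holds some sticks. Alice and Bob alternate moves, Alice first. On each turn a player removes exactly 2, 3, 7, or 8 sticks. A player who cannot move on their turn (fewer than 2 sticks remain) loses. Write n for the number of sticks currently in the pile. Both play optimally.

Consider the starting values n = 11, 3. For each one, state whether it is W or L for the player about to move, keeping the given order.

11: L, 3: W

Compute win/loss labels from the base case upward. A position with no move is L. Any other position is W if it can reach an L in one move, else L.
n=0: no move → L
n=1: no move → L
n=2: W (go to 0, an L position)
n=3: W (go to 1, an L position)
n=4: W (go to 1, an L position)
n=5: L (options 3(W), 2(W) are all W)
n=6: L (options 4(W), 3(W) are all W)
n=7: W (go to 5, an L position)
n=8: W (go to 6, an L position)
n=9: W (go to 6, an L position)
n=10: L (options 8(W), 7(W), 3(W), 2(W) are all W)
n=11: L (options 9(W), 8(W), 4(W), 3(W) are all W)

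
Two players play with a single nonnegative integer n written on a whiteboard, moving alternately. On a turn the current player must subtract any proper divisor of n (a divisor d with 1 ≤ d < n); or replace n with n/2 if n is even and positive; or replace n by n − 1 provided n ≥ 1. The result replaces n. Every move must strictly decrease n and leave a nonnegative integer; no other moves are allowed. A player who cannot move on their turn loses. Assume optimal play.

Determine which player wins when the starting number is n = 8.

The first player wins.

Use the standard recursion: the mover loses at a terminal position; elsewhere, the mover wins exactly when some move hands the opponent an L position.
n=0: no move → L
n=1: W (go to 0, an L position)
n=2: L (sole option 1(W) is W)
n=3: W (go to 2, an L position)
n=4: W (go to 2, an L position)
n=5: L (sole option 4(W) is W)
n=6: W (go to 5, an L position)
n=7: L (sole option 6(W) is W)
n=8: W (go to 7, an L position)
From 8 the player to move can move to 7, reaching an L position.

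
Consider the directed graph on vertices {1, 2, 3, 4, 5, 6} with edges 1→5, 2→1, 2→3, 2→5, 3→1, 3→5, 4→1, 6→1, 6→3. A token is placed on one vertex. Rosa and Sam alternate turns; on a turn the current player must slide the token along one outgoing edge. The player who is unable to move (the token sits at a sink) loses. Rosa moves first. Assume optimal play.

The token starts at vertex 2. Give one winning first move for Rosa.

Move to 5.

Classify positions by backward induction: terminal positions (no move available) are L. From any other position, the mover wins iff some move reaches an L.
Every edge goes from a vertex to one that appears earlier in the order 5, 1, 3, 2, 4, 6, so processing vertices in that order labels each vertex after all of its successors.
5: no outgoing edge → L
1: W (go to 5, an L position)
3: W (go to 5, an L position)
2: W (go to 5, an L position)
4: L (sole option 1(W) is W)
6: L (options 3(W), 1(W) are all W)
From 2, the L positions reachable in one move are: 5.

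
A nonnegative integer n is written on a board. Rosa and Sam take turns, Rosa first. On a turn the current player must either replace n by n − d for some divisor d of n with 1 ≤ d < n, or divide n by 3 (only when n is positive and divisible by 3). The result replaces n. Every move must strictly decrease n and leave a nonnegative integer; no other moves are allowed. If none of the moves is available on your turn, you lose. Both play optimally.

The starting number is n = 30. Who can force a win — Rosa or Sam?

Positions with no move are L. A position that does have a move is losing for the player to move precisely when every available move leads to a winning position for the opponent. Fill in the labels:
n=0: no move → L
n=1: no move → L
n=2: →1(L), so W
n=3: →1(L), so W
n=4: →2(W), 3(W) — all W, so L
n=5: →4(L), so W
n=6: →4(L), so W
n=7: →6(W) only, which is W, so L
n=8: →4(L), so W
n=9: →3(W), 6(W), 8(W) — all W, so L
n=10: →9(L), so W
n=11: →10(W) only, which is W, so L
n=12: →4(L), so W
n=13: →12(W) only, which is W, so L
n=14: →7(L), so W
n=15: →5(W), 10(W), 12(W), 14(W) — all W, so L
n=16: →15(L), so W
n=17: →16(W) only, which is W, so L
n=18: →9(L), so W
n=19: →18(W) only, which is W, so L
n=20: →15(L), so W
n=21: →7(L), so W
n=22: →11(L), so W
n=23: →22(W) only, which is W, so L
n=24: →23(L), so W
n=25: →20(W), 24(W) — all W, so L
n=26: →13(L), so W
n=27: →9(L), so W
n=28: →14(W), 21(W), 24(W), 26(W), 27(W) — all W, so L
n=29: →28(L), so W
n=30: →15(L), so W
From 30 Rosa can move to 15, reaching an L position.

Rosa wins.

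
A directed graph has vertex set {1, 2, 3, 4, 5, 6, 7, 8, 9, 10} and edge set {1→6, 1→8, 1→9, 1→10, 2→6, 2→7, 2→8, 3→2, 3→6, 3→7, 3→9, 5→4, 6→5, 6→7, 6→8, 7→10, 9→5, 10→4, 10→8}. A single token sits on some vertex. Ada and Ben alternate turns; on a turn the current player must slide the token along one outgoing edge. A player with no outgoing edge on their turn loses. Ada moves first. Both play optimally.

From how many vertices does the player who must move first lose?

4

Compute win/loss labels from the base case upward. A position with no move is L. Any other position is W if it can reach an L in one move, else L.
Every edge goes from a vertex to one that appears earlier in the order 4, 8, 10, 7, 5, 9, 6, 2, 1, 3, so processing vertices in that order labels each vertex after all of its successors.
4: no outgoing edge → L
8: no outgoing edge → L
10: can move to 8, which is L ⇒ W
7: the only move is to 10(W), a W ⇒ L
5: can move to 4, which is L ⇒ W
9: the only move is to 5(W), a W ⇒ L
6: can move to 7, which is L ⇒ W
2: can move to 7, which is L ⇒ W
1: can move to 9, which is L ⇒ W
3: can move to 9, which is L ⇒ W
The L vertices are 4, 7, 8, 9; that is 4 in all.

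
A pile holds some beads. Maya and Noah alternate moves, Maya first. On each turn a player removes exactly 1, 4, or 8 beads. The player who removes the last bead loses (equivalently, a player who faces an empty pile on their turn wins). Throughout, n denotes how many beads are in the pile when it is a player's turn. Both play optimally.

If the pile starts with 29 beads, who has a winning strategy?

Maya wins.

Work bottom-up. With no move the player to move wins. Otherwise the position is W if at least one move leads to an L position for the opponent, and L if every move leads to a W.
n=0: no move; the opponent has just taken the last bead and therefore loses → W
n=1: →0(W) only, which is W, so L
n=2: →1(L), so W
n=3: →2(W) only, which is W, so L
n=4: →3(L), so W
n=5: →1(L), so W
n=6: →5(W), 2(W) — all W, so L
n=7: →6(L), so W
n=8: →7(W), 4(W), 0(W) — all W, so L
n=9: →8(L), so W
n=10: →6(L), so W
n=11: →3(L), so W
n=12: →8(L), so W
n=13: →12(W), 9(W), 5(W) — all W, so L
n=14: →13(L), so W
n=15: →14(W), 11(W), 7(W) — all W, so L
n=16: →15(L), so W
n=17: →13(L), so W
n=18: →17(W), 14(W), 10(W) — all W, so L
n=19: →18(L), so W
n=20: →19(W), 16(W), 12(W) — all W, so L
n=21: →20(L), so W
n=22: →18(L), so W
n=23: →15(L), so W
n=24: →20(L), so W
n=25: →24(W), 21(W), 17(W) — all W, so L
n=26: →25(L), so W
n=27: →26(W), 23(W), 19(W) — all W, so L
n=28: →27(L), so W
n=29: →25(L), so W
The starting position 29 is W: Maya should remove 4, leaving 25, handing over an L position.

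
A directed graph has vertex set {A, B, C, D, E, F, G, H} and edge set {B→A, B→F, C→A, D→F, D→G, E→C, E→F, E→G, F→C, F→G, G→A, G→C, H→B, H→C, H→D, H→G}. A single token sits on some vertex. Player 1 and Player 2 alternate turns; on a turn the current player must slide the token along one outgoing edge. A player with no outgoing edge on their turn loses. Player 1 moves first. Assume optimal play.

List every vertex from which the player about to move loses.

Work bottom-up. With no move the player to move loses. Otherwise the position is W if at least one move leads to an L position for the opponent, and L if every move leads to a W.
Every edge goes from a vertex to one that appears earlier in the order A, C, G, F, E, B, D, H, so processing vertices in that order labels each vertex after all of its successors.
A: no outgoing edge → L
C: reaches L-position A → W
G: reaches L-position A → W
F: only reaches G(W), C(W), all W → L
E: reaches L-position F → W
B: reaches L-position F → W
D: reaches L-position F → W
H: only reaches D(W), B(W), G(W), C(W), all W → L
The losing starting vertices are exactly the entries labelled L in this table (3 of them).

A, F, H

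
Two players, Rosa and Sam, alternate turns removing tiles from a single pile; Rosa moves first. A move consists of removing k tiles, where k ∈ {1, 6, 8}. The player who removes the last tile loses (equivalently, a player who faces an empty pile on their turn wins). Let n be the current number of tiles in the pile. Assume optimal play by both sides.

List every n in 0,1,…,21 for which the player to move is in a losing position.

1, 3, 5, 8, 10, 12, 15, 17, 19

Positions with no move are W. A position that does have a move is losing for the player to move precisely when every available move leads to a winning position for the opponent. Fill in the labels:
n=0: no move; the opponent has just taken the last tile and therefore loses → W
n=1: →0(W) only, which is W, so L
n=2: →1(L), so W
n=3: →2(W) only, which is W, so L
n=4: →3(L), so W
n=5: →4(W) only, which is W, so L
n=6: →5(L), so W
n=7: →1(L), so W
n=8: →7(W), 2(W), 0(W) — all W, so L
n=9: →8(L), so W
n=10: →9(W), 4(W), 2(W) — all W, so L
n=11: →10(L), so W
n=12: →11(W), 6(W), 4(W) — all W, so L
n=13: →12(L), so W
n=14: →8(L), so W
n=15: →14(W), 9(W), 7(W) — all W, so L
n=16: →15(L), so W
n=17: →16(W), 11(W), 9(W) — all W, so L
n=18: →17(L), so W
n=19: →18(W), 13(W), 11(W) — all W, so L
n=20: →19(L), so W
n=21: →15(L), so W
The losing starting values of n are exactly the entries labelled L in this table (9 of them).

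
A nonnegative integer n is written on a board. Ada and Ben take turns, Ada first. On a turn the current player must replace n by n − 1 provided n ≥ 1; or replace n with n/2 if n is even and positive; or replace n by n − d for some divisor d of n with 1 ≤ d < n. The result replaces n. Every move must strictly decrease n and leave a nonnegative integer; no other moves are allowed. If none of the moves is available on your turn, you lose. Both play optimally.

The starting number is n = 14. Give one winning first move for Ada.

Label each position W (a win for the player to move) or L (a loss). A position with no legal move is L; any other position is W exactly when some move reaches an L, and L when every move reaches a W.
n=0: no move → L
n=1: can move to 0, which is L ⇒ W
n=2: the only move is to 1(W), a W ⇒ L
n=3: can move to 2, which is L ⇒ W
n=4: can move to 2, which is L ⇒ W
n=5: the only move is to 4(W), a W ⇒ L
n=6: can move to 5, which is L ⇒ W
n=7: the only move is to 6(W), a W ⇒ L
n=8: can move to 7, which is L ⇒ W
n=9: moves to 6(W), 8(W); every one is W ⇒ L
n=10: can move to 5, which is L ⇒ W
n=11: the only move is to 10(W), a W ⇒ L
n=12: can move to 9, which is L ⇒ W
n=13: the only move is to 12(W), a W ⇒ L
n=14: can move to 7, which is L ⇒ W
From 14, the L positions reachable in one move are: 7, 13. Any move reaching one of these is winning.

Move to 7.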